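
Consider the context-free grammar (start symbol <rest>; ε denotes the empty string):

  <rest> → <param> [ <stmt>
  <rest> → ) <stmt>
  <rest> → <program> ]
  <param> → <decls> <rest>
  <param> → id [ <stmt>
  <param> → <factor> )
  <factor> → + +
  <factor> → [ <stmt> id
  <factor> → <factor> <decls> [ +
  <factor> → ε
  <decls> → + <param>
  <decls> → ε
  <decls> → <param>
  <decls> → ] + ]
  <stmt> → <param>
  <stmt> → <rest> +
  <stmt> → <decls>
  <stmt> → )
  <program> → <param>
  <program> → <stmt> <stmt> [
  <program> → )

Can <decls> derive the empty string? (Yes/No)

Yes

<decls> has an ε-production, so <decls> ⇒ ε.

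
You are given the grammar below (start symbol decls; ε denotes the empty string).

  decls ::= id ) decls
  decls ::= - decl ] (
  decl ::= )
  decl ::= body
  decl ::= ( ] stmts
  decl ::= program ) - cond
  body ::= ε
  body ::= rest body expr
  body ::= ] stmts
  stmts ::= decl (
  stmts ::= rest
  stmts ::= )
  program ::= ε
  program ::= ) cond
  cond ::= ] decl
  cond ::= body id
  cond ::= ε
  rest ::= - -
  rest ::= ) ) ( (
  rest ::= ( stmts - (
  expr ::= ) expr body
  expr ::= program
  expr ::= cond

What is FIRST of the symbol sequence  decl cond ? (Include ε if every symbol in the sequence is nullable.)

Add FIRST(decl)\{ε} = { (, ), -, ] }; decl is nullable, continue.
Add FIRST(cond)\{ε} = { (, ), -, ], id }; cond is nullable, continue.
Every symbol is nullable, so include ε.

{ (, ), -, ], id, ε }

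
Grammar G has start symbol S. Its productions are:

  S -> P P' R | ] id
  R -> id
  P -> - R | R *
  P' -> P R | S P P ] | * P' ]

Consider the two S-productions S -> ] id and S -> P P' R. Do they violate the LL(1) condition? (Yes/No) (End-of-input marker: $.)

FIRST(] id) = { ] } and FIRST(P P' R) = { -, id }.
The FIRST sets are disjoint and neither alternative is nullable — no conflict.

No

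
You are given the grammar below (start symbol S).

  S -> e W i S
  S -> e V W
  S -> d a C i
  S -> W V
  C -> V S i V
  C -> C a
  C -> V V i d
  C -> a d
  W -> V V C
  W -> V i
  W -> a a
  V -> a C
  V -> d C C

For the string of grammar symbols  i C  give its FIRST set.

i is a terminal; add {i} and stop.

{ i }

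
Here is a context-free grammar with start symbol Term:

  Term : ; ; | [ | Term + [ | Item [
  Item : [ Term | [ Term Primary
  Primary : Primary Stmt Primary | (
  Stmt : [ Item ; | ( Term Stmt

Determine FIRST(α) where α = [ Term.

[ is a terminal; add {[} and stop.

{ [ }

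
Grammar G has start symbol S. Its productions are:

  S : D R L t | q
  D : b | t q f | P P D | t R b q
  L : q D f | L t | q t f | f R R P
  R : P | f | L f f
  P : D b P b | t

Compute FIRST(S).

{ b, q, t }

From S : D R L t: add FIRST(D) = { b, t }.
S : q contributes {q}.
Union: FIRST(S) = { b, q, t }.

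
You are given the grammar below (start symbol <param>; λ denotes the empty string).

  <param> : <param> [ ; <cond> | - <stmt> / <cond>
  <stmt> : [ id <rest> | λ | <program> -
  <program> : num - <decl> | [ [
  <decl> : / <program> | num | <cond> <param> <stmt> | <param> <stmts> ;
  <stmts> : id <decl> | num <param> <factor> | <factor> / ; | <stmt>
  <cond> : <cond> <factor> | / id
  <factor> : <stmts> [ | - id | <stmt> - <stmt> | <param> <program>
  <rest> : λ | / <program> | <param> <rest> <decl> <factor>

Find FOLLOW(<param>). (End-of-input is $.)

<param> is the start symbol, so $ ∈ FOLLOW(<param>).
In <param> : <param> [ ; <cond>: add FIRST([ ; <cond>) = { [ }.
In <decl> : <cond> <param> <stmt>: add FIRST(<stmt>)\{λ} = { [, num }.
  Since <stmt> is nullable, also add FOLLOW(<decl>) = { $, -, /, ;, [, id, num }.
In <decl> : <param> <stmts> ;: add FIRST(<stmts> ;) = { -, ;, [, id, num }.
In <stmts> : num <param> <factor>: add FIRST(<factor>) = { -, [, id, num }.
In <factor> : <param> <program>: add FIRST(<program>) = { [, num }.
In <rest> : <param> <rest> <decl> <factor>: add FIRST(<rest> <decl> <factor>) = { -, /, num }.
Union: FOLLOW(<param>) = { $, -, /, ;, [, id, num }.

{ $, -, /, ;, [, id, num }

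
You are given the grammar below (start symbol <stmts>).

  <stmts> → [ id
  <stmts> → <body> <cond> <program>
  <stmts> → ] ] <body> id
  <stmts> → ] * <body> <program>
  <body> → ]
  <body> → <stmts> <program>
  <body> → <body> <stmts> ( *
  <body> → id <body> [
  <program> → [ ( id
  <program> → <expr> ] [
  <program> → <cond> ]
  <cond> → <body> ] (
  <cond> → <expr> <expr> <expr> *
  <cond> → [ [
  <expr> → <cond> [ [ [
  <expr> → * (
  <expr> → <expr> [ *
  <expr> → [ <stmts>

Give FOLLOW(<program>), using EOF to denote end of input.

In <stmts> → <body> <cond> <program>: <program> is at the end, add FOLLOW(<stmts>) = { EOF, (, *, [, ], id }.
In <stmts> → ] * <body> <program>: <program> is at the end, add FOLLOW(<stmts>) = { EOF, (, *, [, ], id }.
In <body> → <stmts> <program>: <program> is at the end, add FOLLOW(<body>) = { *, [, ], id }.
Union: FOLLOW(<program>) = { EOF, (, *, [, ], id }.

{ EOF, (, *, [, ], id }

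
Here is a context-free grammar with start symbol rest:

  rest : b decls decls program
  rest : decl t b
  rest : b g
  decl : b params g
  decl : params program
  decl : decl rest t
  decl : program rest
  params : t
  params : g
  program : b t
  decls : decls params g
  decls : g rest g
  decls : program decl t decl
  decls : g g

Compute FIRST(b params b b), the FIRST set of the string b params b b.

b is a terminal; add {b} and stop.

{ b }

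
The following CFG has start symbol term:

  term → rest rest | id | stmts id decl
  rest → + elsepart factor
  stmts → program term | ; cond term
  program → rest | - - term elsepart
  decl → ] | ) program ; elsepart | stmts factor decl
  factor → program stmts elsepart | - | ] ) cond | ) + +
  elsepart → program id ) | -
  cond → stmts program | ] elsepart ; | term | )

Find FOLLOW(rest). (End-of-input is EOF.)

{ EOF, ), +, -, ;, ], id }

In term → rest rest: add FIRST(rest) = { + }.
In term → rest rest: rest is at the end, add FOLLOW(term) = { EOF, ), +, -, ;, ], id }.
In program → rest: rest is at the end, add FOLLOW(program) = { EOF, ), +, -, ;, ], id }.
Union: FOLLOW(rest) = { EOF, ), +, -, ;, ], id }.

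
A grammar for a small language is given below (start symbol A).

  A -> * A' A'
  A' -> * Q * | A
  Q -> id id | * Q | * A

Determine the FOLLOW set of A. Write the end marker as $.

A is the start symbol, so $ ∈ FOLLOW(A).
In A' -> A: A is at the end, add FOLLOW(A') = { $, * }.
In Q -> * A: A is at the end, add FOLLOW(Q) = { * }.
Union: FOLLOW(A) = { $, * }.

{ $, * }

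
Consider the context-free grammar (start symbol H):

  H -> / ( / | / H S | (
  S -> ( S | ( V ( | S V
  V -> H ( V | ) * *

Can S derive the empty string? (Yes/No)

No nonterminal in this grammar is nullable.
No production of S has an RHS whose symbols are all nullable, so S is not nullable.

No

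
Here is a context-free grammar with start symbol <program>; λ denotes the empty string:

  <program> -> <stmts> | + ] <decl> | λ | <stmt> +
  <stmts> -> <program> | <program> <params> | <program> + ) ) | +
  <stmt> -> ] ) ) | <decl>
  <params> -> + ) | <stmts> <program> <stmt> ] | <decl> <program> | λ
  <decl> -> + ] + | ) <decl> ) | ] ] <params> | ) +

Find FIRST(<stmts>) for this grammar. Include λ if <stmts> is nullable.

{ ), +, ], λ }

From <stmts> -> <program>: add FIRST(<program>) = { ), +, ], λ } (including λ since <program> is nullable).
From <stmts> -> <program> <params>: <program>, <params> nullable, take FIRST(<program>) ∪ FIRST(<params>) = { ), +, ] }; also λ since the whole RHS is nullable.
From <stmts> -> <program> + ) ): <program> nullable, take FIRST(<program>) ∪ {+} = { ), +, ] }.
<stmts> -> + contributes {+}.
Union: FIRST(<stmts>) = { ), +, ], λ }.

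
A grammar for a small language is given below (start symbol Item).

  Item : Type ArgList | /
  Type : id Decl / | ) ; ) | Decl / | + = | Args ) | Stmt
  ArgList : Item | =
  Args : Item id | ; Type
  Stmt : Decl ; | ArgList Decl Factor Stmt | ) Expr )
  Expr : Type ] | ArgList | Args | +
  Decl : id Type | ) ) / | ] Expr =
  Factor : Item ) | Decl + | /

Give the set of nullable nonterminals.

No nonterminal has an empty production or an RHS whose symbols are all nullable.

{ } (none)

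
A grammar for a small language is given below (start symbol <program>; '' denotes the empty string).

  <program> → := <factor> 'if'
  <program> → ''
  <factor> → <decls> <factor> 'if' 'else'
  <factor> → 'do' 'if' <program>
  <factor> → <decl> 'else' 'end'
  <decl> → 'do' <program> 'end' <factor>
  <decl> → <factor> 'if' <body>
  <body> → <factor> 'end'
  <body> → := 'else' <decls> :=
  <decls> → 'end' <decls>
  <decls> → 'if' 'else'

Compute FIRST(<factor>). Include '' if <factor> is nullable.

From <factor> → <decls> <factor> 'if' 'else': add FIRST(<decls>) = { 'end', 'if' }.
<factor> → 'do' 'if' <program> contributes {'do'}.
From <factor> → <decl> 'else' 'end': add FIRST(<decl>) = { 'do', 'end', 'if' }.
Union: FIRST(<factor>) = { 'do', 'end', 'if' }.

{ 'do', 'end', 'if' }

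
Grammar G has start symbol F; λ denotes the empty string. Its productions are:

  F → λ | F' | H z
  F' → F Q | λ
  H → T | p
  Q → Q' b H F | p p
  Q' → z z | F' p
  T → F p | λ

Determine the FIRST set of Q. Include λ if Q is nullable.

From Q → Q' b H F: add FIRST(Q') = { p, z }.
Q → p p contributes {p}.
Union: FIRST(Q) = { p, z }.

{ p, z }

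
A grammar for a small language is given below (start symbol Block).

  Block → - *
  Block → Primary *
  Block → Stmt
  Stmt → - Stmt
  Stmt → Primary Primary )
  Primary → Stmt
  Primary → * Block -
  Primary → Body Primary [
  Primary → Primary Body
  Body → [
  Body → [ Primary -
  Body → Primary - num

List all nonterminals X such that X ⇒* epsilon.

No nonterminal has an empty production or an RHS whose symbols are all nullable.

{ } (none)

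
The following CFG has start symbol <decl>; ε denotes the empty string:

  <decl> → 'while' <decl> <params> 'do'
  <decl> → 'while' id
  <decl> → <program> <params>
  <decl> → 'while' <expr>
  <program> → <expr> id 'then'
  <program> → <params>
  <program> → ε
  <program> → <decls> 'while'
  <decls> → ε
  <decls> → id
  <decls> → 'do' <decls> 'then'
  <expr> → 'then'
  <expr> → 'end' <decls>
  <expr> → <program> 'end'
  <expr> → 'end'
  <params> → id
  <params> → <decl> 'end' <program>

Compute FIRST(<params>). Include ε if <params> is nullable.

<params> → id contributes {id}.
From <params> → <decl> 'end' <program>: add FIRST(<decl>) = { 'do', 'end', 'then', 'while', id }.
Union: FIRST(<params>) = { 'do', 'end', 'then', 'while', id }.

{ 'do', 'end', 'then', 'while', id }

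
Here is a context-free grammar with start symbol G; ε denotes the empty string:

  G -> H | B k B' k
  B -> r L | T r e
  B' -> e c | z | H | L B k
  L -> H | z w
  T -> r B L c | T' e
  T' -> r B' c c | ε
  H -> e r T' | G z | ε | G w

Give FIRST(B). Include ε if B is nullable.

{ e, r }

B -> r L contributes {r}.
From B -> T r e: add FIRST(T) = { e, r }.
Union: FIRST(B) = { e, r }.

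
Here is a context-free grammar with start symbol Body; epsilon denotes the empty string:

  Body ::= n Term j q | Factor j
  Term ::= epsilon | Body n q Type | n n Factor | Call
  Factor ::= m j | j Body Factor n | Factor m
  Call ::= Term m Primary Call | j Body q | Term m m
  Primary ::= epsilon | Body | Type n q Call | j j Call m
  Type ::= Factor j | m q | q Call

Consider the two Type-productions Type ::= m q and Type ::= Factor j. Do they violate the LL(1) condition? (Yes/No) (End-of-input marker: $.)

FIRST(m q) = { m } and FIRST(Factor j) = { j, m }.
Both contain m, so the two alternatives are not disjoint — LL(1) conflict.

Yes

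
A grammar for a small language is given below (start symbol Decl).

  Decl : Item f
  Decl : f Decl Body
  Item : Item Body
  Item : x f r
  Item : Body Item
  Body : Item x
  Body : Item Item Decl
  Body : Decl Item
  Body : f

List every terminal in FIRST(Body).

{ f, x }

From Body : Item x: add FIRST(Item) = { f, x }.
From Body : Item Item Decl: add FIRST(Item) = { f, x }.
From Body : Decl Item: add FIRST(Decl) = { f, x }.
Body : f contributes {f}.
Union: FIRST(Body) = { f, x }.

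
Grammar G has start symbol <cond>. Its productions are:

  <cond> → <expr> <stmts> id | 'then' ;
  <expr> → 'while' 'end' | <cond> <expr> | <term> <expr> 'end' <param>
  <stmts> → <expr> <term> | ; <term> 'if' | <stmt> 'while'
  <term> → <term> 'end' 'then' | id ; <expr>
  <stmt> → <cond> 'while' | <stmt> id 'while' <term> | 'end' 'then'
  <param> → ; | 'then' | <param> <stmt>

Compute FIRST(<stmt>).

From <stmt> → <cond> 'while': add FIRST(<cond>) = { 'then', 'while', id }.
From <stmt> → <stmt> id 'while' <term>: add FIRST(<stmt>) = { 'end', 'then', 'while', id }.
<stmt> → 'end' 'then' contributes {'end'}.
Union: FIRST(<stmt>) = { 'end', 'then', 'while', id }.

{ 'end', 'then', 'while', id }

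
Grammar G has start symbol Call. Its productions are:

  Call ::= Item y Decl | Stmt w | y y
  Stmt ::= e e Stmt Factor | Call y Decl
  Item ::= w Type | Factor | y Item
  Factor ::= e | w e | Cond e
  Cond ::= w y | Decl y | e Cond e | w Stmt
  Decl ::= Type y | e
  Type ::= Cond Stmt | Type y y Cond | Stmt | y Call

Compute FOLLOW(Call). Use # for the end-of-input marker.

Call is the start symbol, so # ∈ FOLLOW(Call).
In Stmt ::= Call y Decl: add FIRST(y Decl) = { y }.
In Type ::= y Call: Call is at the end, add FOLLOW(Type) = { y }.
Union: FOLLOW(Call) = { #, y }.

{ #, y }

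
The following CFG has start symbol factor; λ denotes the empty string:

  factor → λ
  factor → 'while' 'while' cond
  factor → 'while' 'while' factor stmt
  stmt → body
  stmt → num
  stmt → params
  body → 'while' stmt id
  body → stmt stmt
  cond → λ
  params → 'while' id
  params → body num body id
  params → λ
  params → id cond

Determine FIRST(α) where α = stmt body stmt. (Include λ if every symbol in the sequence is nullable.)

{ 'while', id, num, λ }

Add FIRST(stmt)\{λ} = { 'while', id, num }; stmt is nullable, continue.
Add FIRST(body)\{λ} = { 'while', id, num }; body is nullable, continue.
Add FIRST(stmt)\{λ} = { 'while', id, num }; stmt is nullable, continue.
Every symbol is nullable, so include λ.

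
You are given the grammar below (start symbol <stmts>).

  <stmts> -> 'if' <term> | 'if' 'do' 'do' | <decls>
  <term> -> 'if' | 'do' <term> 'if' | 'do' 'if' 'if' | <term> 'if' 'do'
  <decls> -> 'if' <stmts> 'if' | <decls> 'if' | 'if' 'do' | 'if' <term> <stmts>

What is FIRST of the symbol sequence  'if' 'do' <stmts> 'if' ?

{ 'if' }

'if' is a terminal; add {'if'} and stop.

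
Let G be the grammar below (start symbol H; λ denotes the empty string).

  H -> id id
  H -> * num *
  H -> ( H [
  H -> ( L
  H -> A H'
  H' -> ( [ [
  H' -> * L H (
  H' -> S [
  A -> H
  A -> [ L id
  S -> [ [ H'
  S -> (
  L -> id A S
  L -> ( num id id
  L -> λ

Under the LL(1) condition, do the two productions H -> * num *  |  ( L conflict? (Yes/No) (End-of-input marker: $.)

FIRST(* num *) = { * } and FIRST(( L) = { ( }.
The FIRST sets are disjoint and neither alternative is nullable — no conflict.

No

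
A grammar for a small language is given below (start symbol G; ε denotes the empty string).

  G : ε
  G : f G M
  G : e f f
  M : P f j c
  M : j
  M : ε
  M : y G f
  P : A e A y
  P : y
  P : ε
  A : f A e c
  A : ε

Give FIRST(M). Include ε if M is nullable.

{ e, f, j, y, ε }

From M : P f j c: P nullable, take FIRST(P) ∪ {f} = { e, f, y }.
M : j contributes {j}.
M : ε contributes ε.
M : y G f contributes {y}.
Union: FIRST(M) = { e, f, j, y, ε }.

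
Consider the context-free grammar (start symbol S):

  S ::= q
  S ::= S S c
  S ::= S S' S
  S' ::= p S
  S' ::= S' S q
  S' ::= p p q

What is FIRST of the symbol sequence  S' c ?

Add FIRST(S') = { p }; S' is not nullable, stop.

{ p }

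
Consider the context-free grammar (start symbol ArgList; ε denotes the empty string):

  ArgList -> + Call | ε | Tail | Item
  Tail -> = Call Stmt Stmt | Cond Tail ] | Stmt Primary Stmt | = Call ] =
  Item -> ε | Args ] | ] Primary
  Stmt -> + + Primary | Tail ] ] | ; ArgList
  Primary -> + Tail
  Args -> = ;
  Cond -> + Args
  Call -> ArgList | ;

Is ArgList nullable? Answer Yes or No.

ArgList has an ε-production, so ArgList ⇒ ε.

Yes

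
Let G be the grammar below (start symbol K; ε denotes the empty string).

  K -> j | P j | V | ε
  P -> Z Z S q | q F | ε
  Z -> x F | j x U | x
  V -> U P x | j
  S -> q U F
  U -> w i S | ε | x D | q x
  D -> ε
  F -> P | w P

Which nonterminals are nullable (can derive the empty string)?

Directly nullable (have an ε-production): K, P, U, D.
F -> P with every symbol nullable, so F is nullable.
No other nonterminal has a production whose RHS symbols are all nullable.

{ D, F, K, P, U }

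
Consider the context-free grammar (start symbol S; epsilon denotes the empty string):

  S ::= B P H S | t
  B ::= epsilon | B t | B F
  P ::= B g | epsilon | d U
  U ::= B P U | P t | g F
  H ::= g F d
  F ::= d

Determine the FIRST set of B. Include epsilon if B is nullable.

{ d, t, epsilon }

B ::= epsilon contributes epsilon.
From B ::= B t: B nullable, take FIRST(B) ∪ {t} = { d, t }.
From B ::= B F: B nullable, take FIRST(B) ∪ FIRST(F) = { d, t }.
Union: FIRST(B) = { d, t, epsilon }.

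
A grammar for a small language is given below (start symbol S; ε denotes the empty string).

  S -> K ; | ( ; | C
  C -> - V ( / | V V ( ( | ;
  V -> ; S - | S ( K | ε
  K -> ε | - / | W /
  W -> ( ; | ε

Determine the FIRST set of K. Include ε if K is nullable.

K -> ε contributes ε.
K -> - / contributes {-}.
From K -> W /: W nullable, take FIRST(W) ∪ {/} = { (, / }.
Union: FIRST(K) = { (, -, /, ε }.

{ (, -, /, ε }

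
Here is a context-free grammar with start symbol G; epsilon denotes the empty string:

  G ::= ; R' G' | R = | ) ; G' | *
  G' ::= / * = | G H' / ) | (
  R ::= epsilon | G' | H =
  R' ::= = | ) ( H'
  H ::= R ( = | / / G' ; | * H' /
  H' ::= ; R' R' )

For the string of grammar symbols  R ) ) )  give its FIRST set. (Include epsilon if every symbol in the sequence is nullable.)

{ (, ), *, /, ;, = }

Add FIRST(R)\{epsilon} = { (, ), *, /, ;, = }; R is nullable, continue.
) is a terminal; add {)} and stop.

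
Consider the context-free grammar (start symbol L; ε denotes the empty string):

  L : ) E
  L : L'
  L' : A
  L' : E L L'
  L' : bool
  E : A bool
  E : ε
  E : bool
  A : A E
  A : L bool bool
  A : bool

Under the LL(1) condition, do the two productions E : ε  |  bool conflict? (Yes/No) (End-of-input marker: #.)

Yes

FIRST(ε) = { ε } and FIRST(bool) = { bool }.
The first alternative is nullable and FOLLOW(E) = { #, ), bool } shares bool with FIRST of the second — conflict.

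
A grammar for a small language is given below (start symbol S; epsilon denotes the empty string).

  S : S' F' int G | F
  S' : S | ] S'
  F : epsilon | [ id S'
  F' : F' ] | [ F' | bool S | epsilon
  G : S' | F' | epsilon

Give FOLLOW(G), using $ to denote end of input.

{ $, [, ], bool, int }

In S : S' F' int G: G is at the end, add FOLLOW(S) = { $, [, ], bool, int }.
Union: FOLLOW(G) = { $, [, ], bool, int }.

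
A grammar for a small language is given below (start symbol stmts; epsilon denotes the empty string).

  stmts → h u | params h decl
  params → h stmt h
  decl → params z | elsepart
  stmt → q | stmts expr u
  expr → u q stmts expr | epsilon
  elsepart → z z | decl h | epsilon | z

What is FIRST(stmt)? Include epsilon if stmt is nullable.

{ h, q }

stmt → q contributes {q}.
From stmt → stmts expr u: add FIRST(stmts) = { h }.
Union: FIRST(stmt) = { h, q }.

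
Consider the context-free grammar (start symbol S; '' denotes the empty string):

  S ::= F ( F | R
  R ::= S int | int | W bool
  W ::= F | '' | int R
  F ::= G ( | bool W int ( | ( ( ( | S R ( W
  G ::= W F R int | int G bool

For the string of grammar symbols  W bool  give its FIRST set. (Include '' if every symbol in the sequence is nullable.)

Add FIRST(W)\{''} = { (, bool, int }; W is nullable, continue.
bool is a terminal; add {bool} and stop.

{ (, bool, int }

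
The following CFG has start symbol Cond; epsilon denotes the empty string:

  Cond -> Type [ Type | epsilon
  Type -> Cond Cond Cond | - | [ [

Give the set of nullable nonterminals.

{ Cond, Type }

Directly nullable (have an epsilon-production): Cond.
Type -> Cond Cond Cond with every symbol nullable, so Type is nullable.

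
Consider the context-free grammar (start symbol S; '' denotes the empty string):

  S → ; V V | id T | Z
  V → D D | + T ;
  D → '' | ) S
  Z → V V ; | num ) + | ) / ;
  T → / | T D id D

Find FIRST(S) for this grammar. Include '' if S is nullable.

S → ; V V contributes {;}.
S → id T contributes {id}.
From S → Z: add FIRST(Z) = { ), +, ;, num }.
Union: FIRST(S) = { ), +, ;, id, num }.

{ ), +, ;, id, num }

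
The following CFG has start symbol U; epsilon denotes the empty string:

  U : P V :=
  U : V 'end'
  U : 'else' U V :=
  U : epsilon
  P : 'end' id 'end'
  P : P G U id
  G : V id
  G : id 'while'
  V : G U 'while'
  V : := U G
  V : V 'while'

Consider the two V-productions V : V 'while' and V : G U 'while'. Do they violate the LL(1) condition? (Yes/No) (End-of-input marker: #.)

Yes

FIRST(V 'while') = { :=, id } and FIRST(G U 'while') = { :=, id }.
Both contain :=, so the two alternatives are not disjoint — LL(1) conflict.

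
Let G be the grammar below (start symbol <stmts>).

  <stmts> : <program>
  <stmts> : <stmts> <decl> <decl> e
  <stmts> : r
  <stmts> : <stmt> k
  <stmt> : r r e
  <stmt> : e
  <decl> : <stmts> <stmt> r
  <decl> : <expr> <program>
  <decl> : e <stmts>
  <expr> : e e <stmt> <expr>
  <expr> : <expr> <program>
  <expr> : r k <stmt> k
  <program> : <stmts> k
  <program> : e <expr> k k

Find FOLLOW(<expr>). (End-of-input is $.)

In <decl> : <expr> <program>: add FIRST(<program>) = { e, r }.
In <expr> : e e <stmt> <expr>: <expr> is at the end, add FOLLOW(<expr>) = { e, k, r }.
In <expr> : <expr> <program>: add FIRST(<program>) = { e, r }.
In <program> : e <expr> k k: add FIRST(k k) = { k }.
Union: FOLLOW(<expr>) = { e, k, r }.

{ e, k, r }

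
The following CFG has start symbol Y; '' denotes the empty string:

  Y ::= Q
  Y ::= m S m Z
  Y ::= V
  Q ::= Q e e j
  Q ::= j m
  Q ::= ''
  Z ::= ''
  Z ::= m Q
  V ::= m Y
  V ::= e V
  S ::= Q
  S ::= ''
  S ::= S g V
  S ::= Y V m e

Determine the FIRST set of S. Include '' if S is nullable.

From S ::= Q: add FIRST(Q) = { e, j, '' } (including '' since Q is nullable).
S ::= '' contributes ''.
From S ::= S g V: S nullable, take FIRST(S) ∪ {g} = { e, g, j, m }.
From S ::= Y V m e: Y nullable, take FIRST(Y) ∪ FIRST(V) = { e, j, m }.
Union: FIRST(S) = { e, g, j, m, '' }.

{ e, g, j, m, '' }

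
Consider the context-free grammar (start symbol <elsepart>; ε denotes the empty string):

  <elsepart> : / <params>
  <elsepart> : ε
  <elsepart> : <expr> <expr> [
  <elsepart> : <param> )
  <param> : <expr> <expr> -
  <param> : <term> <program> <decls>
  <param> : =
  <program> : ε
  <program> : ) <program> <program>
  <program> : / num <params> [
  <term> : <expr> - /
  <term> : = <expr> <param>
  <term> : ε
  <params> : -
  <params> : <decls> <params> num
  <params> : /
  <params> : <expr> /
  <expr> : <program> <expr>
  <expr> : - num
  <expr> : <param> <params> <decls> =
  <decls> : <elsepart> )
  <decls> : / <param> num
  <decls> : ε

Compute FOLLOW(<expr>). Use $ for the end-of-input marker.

In <elsepart> : <expr> <expr> [: add FIRST(<expr> [) = { ), -, /, = }.
In <elsepart> : <expr> <expr> [: add FIRST([) = { [ }.
In <param> : <expr> <expr> -: add FIRST(<expr> -) = { ), -, /, = }.
In <param> : <expr> <expr> -: add FIRST(-) = { - }.
In <term> : <expr> - /: add FIRST(- /) = { - }.
In <term> : = <expr> <param>: add FIRST(<param>)\{ε} = { ), -, /, = }.
  Since <param> is nullable, also add FOLLOW(<term>) = { ), -, /, =, num }.
In <params> : <expr> /: add FIRST(/) = { / }.
In <expr> : <program> <expr>: <expr> is at the end, add FOLLOW(<expr>) = { ), -, /, =, [, num }.
Union: FOLLOW(<expr>) = { ), -, /, =, [, num }.

{ ), -, /, =, [, num }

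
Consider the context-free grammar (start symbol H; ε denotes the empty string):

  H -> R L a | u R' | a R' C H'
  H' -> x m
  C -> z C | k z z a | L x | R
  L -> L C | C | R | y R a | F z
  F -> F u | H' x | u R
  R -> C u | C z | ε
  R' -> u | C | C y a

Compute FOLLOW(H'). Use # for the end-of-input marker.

In H -> a R' C H': H' is at the end, add FOLLOW(H) = { # }.
In F -> H' x: add FIRST(x) = { x }.
Union: FOLLOW(H') = { #, x }.

{ #, x }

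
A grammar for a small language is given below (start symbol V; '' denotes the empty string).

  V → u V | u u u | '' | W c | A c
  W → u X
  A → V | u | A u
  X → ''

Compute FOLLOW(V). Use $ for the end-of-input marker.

{ $, c, u }

V is the start symbol, so $ ∈ FOLLOW(V).
In V → u V: V is at the end, add FOLLOW(V) = { $, c, u }.
In A → V: V is at the end, add FOLLOW(A) = { c, u }.
Union: FOLLOW(V) = { $, c, u }.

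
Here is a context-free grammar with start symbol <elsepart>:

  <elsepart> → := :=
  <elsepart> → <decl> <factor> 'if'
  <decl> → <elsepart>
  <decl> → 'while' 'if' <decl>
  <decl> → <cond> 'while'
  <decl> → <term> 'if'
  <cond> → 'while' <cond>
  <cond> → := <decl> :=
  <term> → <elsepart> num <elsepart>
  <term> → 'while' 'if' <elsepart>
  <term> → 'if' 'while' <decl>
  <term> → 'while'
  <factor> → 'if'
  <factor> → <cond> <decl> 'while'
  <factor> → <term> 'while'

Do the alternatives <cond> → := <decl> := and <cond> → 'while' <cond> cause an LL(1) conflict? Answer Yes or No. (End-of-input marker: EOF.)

No

FIRST(:= <decl> :=) = { := } and FIRST('while' <cond>) = { 'while' }.
The FIRST sets are disjoint and neither alternative is nullable — no conflict.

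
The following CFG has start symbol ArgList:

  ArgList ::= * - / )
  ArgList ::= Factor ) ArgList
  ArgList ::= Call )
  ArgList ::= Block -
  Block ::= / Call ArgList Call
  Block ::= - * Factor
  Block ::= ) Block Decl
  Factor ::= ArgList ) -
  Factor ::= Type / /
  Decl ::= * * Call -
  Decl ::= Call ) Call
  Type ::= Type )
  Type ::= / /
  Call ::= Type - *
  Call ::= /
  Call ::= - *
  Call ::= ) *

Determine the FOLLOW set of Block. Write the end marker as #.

In ArgList ::= Block -: add FIRST(-) = { - }.
In Block ::= ) Block Decl: add FIRST(Decl) = { ), *, -, / }.
Union: FOLLOW(Block) = { ), *, -, / }.

{ ), *, -, / }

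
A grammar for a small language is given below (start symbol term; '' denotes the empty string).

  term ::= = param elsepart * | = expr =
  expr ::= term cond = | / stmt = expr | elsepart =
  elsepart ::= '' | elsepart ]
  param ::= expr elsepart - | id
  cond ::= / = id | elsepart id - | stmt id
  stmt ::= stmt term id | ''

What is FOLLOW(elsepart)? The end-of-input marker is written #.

In term ::= = param elsepart *: add FIRST(*) = { * }.
In expr ::= elsepart =: add FIRST(=) = { = }.
In elsepart ::= elsepart ]: add FIRST(]) = { ] }.
In param ::= expr elsepart -: add FIRST(-) = { - }.
In cond ::= elsepart id -: add FIRST(id -) = { id }.
Union: FOLLOW(elsepart) = { *, -, =, ], id }.

{ *, -, =, ], id }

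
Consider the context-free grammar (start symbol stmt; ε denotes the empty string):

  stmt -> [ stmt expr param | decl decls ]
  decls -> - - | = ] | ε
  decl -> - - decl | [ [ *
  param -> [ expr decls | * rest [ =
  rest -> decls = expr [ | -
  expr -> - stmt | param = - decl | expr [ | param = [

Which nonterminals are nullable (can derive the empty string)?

{ decls }

Directly nullable (have an ε-production): decls.
No other nonterminal has a production whose RHS symbols are all nullable.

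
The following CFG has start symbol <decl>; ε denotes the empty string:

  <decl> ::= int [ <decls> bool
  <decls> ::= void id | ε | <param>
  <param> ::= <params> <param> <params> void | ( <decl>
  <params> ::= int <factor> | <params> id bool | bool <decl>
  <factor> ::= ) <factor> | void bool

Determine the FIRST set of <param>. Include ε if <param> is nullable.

From <param> ::= <params> <param> <params> void: add FIRST(<params>) = { bool, int }.
<param> ::= ( <decl> contributes {(}.
Union: FIRST(<param>) = { (, bool, int }.

{ (, bool, int }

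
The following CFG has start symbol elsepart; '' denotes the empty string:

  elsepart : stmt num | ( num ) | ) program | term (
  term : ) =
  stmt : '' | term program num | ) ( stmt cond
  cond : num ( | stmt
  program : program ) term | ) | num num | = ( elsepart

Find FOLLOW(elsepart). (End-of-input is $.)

elsepart is the start symbol, so $ ∈ FOLLOW(elsepart).
In program : = ( elsepart: elsepart is at the end, add FOLLOW(program) = { $, ), num }.
Union: FOLLOW(elsepart) = { $, ), num }.

{ $, ), num }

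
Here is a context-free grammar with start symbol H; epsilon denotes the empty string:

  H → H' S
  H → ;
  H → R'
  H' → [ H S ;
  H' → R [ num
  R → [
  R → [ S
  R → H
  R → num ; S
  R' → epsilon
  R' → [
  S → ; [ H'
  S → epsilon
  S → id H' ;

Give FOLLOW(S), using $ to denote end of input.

{ $, ;, [, id }

In H → H' S: S is at the end, add FOLLOW(H) = { $, ;, [, id }.
In H' → [ H S ;: add FIRST(;) = { ; }.
In R → [ S: S is at the end, add FOLLOW(R) = { [ }.
In R → num ; S: S is at the end, add FOLLOW(R) = { [ }.
Union: FOLLOW(S) = { $, ;, [, id }.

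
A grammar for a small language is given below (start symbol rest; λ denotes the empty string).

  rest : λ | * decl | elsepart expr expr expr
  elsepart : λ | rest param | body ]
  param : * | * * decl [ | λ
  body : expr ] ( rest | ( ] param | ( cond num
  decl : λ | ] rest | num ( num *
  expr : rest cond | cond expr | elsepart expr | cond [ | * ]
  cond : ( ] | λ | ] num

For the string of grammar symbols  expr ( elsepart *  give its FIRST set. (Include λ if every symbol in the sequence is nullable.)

Add FIRST(expr)\{λ} = { (, *, [, ] }; expr is nullable, continue.
( is a terminal; add {(} and stop.

{ (, *, [, ] }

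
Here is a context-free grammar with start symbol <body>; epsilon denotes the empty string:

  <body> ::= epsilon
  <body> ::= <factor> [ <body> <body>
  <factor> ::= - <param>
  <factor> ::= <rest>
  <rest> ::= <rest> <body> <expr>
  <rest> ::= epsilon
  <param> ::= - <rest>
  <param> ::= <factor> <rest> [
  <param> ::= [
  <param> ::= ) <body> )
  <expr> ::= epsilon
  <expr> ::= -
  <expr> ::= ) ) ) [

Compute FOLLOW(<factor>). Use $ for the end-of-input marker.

In <body> ::= <factor> [ <body> <body>: add FIRST([ <body> <body>) = { [ }.
In <param> ::= <factor> <rest> [: add FIRST(<rest> [) = { ), -, [ }.
Union: FOLLOW(<factor>) = { ), -, [ }.

{ ), -, [ }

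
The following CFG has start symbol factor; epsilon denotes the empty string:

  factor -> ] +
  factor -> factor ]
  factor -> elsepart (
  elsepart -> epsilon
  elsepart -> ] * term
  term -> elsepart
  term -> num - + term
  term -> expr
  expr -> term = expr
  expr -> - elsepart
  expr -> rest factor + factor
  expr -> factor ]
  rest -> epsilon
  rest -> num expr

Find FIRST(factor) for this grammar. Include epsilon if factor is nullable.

{ (, ] }

factor -> ] + contributes {]}.
From factor -> factor ]: add FIRST(factor) = { (, ] }.
From factor -> elsepart (: elsepart nullable, take FIRST(elsepart) ∪ {(} = { (, ] }.
Union: FIRST(factor) = { (, ] }.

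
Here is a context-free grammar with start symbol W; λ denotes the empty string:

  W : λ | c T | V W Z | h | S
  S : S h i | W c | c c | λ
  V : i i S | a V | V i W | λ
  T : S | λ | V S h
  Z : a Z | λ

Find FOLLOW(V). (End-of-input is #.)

{ #, a, c, h, i }

In W : V W Z: add FIRST(W Z)\{λ} = { a, c, h, i }.
  Since W Z is nullable, also add FOLLOW(W) = { #, a, c, h, i }.
In V : a V: V is at the end, add FOLLOW(V) = { #, a, c, h, i }.
In V : V i W: add FIRST(i W) = { i }.
In T : V S h: add FIRST(S h) = { a, c, h, i }.
Union: FOLLOW(V) = { #, a, c, h, i }.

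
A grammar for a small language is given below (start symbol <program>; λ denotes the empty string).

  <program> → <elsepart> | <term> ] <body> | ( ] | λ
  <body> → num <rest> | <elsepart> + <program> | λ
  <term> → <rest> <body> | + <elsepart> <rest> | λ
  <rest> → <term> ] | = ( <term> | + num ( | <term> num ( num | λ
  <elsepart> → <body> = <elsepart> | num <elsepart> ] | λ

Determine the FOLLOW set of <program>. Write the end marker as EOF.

{ EOF, +, =, ], num }

<program> is the start symbol, so EOF ∈ FOLLOW(<program>).
In <body> → <elsepart> + <program>: <program> is at the end, add FOLLOW(<body>) = { EOF, +, =, ], num }.
Union: FOLLOW(<program>) = { EOF, +, =, ], num }.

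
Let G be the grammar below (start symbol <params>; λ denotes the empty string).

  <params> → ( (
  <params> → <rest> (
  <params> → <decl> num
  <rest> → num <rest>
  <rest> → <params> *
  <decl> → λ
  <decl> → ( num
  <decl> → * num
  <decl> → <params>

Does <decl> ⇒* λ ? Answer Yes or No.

Yes

<decl> has an λ-production, so <decl> ⇒ λ.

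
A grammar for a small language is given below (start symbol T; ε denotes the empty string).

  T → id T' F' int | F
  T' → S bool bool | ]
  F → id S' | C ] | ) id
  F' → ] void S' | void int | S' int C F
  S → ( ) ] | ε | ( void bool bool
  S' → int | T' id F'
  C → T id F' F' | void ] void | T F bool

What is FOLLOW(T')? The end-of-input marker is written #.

In T → id T' F' int: add FIRST(F' int) = { (, ], bool, int, void }.
In S' → T' id F': add FIRST(id F') = { id }.
Union: FOLLOW(T') = { (, ], bool, id, int, void }.

{ (, ], bool, id, int, void }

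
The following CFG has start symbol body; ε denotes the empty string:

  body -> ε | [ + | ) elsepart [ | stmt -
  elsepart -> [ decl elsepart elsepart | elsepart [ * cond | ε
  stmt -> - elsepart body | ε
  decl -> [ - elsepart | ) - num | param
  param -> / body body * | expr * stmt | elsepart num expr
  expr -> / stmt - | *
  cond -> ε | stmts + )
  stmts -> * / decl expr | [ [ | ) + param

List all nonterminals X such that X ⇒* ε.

Directly nullable (have an ε-production): body, elsepart, stmt, cond.
No other nonterminal has a production whose RHS symbols are all nullable.

{ body, cond, elsepart, stmt }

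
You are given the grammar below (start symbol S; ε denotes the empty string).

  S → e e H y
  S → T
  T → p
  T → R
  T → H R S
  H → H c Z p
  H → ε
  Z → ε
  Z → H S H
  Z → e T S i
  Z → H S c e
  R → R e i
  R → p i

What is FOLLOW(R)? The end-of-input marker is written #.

In T → R: R is at the end, add FOLLOW(T) = { #, c, e, i, p }.
In T → H R S: add FIRST(S) = { c, e, p }.
In R → R e i: add FIRST(e i) = { e }.
Union: FOLLOW(R) = { #, c, e, i, p }.

{ #, c, e, i, p }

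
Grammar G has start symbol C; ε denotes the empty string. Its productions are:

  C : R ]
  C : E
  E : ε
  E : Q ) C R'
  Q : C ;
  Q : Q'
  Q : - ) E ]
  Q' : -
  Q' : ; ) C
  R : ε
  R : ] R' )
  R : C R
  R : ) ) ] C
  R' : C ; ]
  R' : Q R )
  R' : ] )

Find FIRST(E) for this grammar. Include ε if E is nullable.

E : ε contributes ε.
From E : Q ) C R': add FIRST(Q) = { ), -, ;, ] }.
Union: FIRST(E) = { ), -, ;, ], ε }.

{ ), -, ;, ], ε }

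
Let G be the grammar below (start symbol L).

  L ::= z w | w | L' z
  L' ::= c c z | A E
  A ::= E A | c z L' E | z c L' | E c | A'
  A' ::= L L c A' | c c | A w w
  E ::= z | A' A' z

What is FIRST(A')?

{ c, w, z }

From A' ::= L L c A': add FIRST(L) = { c, w, z }.
A' ::= c c contributes {c}.
From A' ::= A w w: add FIRST(A) = { c, w, z }.
Union: FIRST(A') = { c, w, z }.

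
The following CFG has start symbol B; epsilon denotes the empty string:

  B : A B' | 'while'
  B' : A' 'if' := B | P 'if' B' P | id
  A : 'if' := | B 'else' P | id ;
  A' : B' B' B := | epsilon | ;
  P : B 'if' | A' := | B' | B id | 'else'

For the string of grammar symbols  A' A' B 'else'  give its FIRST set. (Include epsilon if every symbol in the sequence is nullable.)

{ 'else', 'if', 'while', :=, ;, id }

Add FIRST(A')\{epsilon} = { 'else', 'if', 'while', :=, ;, id }; A' is nullable, continue.
Add FIRST(A')\{epsilon} = { 'else', 'if', 'while', :=, ;, id }; A' is nullable, continue.
Add FIRST(B) = { 'if', 'while', id }; B is not nullable, stop.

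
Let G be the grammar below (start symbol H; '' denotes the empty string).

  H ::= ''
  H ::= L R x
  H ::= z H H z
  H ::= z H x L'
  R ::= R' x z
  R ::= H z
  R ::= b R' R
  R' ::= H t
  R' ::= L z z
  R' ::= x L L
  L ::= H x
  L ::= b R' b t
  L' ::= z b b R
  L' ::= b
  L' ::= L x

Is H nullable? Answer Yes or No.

H has an ''-production, so H ⇒ ''.

Yes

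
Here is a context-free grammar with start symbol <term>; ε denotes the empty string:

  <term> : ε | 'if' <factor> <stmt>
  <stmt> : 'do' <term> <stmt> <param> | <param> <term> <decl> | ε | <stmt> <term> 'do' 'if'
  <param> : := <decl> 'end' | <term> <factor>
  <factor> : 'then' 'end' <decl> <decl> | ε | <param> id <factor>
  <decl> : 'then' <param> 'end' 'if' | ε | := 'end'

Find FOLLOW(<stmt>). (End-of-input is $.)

In <term> : 'if' <factor> <stmt>: <stmt> is at the end, add FOLLOW(<term>) = { $, 'do', 'end', 'if', 'then', :=, id }.
In <stmt> : 'do' <term> <stmt> <param>: add FIRST(<param>)\{ε} = { 'if', 'then', :=, id }.
  Since <param> is nullable, also add FOLLOW(<stmt>) = { $, 'do', 'end', 'if', 'then', :=, id }.
In <stmt> : <stmt> <term> 'do' 'if': add FIRST(<term> 'do' 'if') = { 'do', 'if' }.
Union: FOLLOW(<stmt>) = { $, 'do', 'end', 'if', 'then', :=, id }.

{ $, 'do', 'end', 'if', 'then', :=, id }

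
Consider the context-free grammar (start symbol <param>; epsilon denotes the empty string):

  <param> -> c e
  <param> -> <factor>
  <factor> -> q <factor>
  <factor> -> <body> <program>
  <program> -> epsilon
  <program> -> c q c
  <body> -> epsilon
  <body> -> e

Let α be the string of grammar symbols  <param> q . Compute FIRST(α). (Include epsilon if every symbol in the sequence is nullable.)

Add FIRST(<param>)\{epsilon} = { c, e, q }; <param> is nullable, continue.
q is a terminal; add {q} and stop.

{ c, e, q }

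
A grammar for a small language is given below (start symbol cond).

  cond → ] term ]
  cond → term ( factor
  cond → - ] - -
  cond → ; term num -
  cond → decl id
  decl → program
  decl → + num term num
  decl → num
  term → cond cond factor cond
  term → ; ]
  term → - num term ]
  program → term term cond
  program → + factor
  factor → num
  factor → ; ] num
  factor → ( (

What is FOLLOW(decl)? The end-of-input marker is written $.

In cond → decl id: add FIRST(id) = { id }.
Union: FOLLOW(decl) = { id }.

{ id }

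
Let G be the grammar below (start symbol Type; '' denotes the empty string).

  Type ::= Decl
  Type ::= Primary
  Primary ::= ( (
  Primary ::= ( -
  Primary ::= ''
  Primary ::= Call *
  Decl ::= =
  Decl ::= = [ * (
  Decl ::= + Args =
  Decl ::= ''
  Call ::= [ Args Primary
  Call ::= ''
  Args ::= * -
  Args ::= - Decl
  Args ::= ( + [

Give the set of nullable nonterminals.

Directly nullable (have an ''-production): Primary, Decl, Call.
Type ::= Decl with every symbol nullable, so Type is nullable.
No other nonterminal has a production whose RHS symbols are all nullable.

{ Call, Decl, Primary, Type }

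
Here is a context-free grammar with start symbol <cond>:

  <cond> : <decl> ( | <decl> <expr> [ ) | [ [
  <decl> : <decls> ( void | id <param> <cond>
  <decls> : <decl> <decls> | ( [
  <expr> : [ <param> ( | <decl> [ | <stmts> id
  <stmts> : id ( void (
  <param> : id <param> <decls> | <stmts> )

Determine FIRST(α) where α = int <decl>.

{ int }

int is a terminal; add {int} and stop.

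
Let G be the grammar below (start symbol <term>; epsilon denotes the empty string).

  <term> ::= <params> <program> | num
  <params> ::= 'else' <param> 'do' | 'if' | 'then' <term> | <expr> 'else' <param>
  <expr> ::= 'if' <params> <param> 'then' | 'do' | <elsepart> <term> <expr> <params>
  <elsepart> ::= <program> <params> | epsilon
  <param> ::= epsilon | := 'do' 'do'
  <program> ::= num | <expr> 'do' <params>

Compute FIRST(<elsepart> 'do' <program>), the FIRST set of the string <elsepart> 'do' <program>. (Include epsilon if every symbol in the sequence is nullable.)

Add FIRST(<elsepart>)\{epsilon} = { 'do', 'else', 'if', 'then', num }; <elsepart> is nullable, continue.
'do' is a terminal; add {'do'} and stop.

{ 'do', 'else', 'if', 'then', num }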